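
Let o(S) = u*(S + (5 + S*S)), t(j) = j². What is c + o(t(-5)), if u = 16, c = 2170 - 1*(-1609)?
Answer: 14259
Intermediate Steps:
c = 3779 (c = 2170 + 1609 = 3779)
o(S) = 80 + 16*S + 16*S² (o(S) = 16*(S + (5 + S*S)) = 16*(S + (5 + S²)) = 16*(5 + S + S²) = 80 + 16*S + 16*S²)
c + o(t(-5)) = 3779 + (80 + 16*(-5)² + 16*((-5)²)²) = 3779 + (80 + 16*25 + 16*25²) = 3779 + (80 + 400 + 16*625) = 3779 + (80 + 400 + 10000) = 3779 + 10480 = 14259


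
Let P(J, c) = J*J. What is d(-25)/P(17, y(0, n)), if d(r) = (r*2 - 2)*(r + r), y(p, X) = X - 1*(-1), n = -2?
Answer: 2600/289 ≈ 8.9965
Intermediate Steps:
y(p, X) = 1 + X (y(p, X) = X + 1 = 1 + X)
P(J, c) = J**2
d(r) = 2*r*(-2 + 2*r) (d(r) = (2*r - 2)*(2*r) = (-2 + 2*r)*(2*r) = 2*r*(-2 + 2*r))
d(-25)/P(17, y(0, n)) = (4*(-25)*(-1 - 25))/(17**2) = (4*(-25)*(-26))/289 = 2600*(1/289) = 2600/289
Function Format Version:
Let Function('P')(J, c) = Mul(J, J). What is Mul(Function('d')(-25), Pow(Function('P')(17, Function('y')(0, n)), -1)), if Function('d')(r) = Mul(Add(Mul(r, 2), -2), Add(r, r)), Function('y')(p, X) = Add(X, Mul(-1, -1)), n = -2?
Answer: Rational(2600, 289) ≈ 8.9965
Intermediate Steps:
Function('y')(p, X) = Add(1, X) (Function('y')(p, X) = Add(X, 1) = Add(1, X))
Function('P')(J, c) = Pow(J, 2)
Function('d')(r) = Mul(2, r, Add(-2, Mul(2, r))) (Function('d')(r) = Mul(Add(Mul(2, r), -2), Mul(2, r)) = Mul(Add(-2, Mul(2, r)), Mul(2, r)) = Mul(2, r, Add(-2, Mul(2, r))))
Mul(Function('d')(-25), Pow(Function('P')(17, Function('y')(0, n)), -1)) = Mul(Mul(4, -25, Add(-1, -25)), Pow(Pow(17, 2), -1)) = Mul(Mul(4, -25, -26), Pow(289, -1)) = Mul(2600, Rational(1, 289)) = Rational(2600, 289)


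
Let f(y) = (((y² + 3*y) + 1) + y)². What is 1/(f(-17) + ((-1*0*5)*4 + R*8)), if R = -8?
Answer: 1/49220 ≈ 2.0317e-5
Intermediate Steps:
f(y) = (1 + y² + 4*y)² (f(y) = ((1 + y² + 3*y) + y)² = (1 + y² + 4*y)²)
1/(f(-17) + ((-1*0*5)*4 + R*8)) = 1/((1 + (-17)² + 4*(-17))² + ((-1*0*5)*4 - 8*8)) = 1/((1 + 289 - 68)² + ((0*5)*4 - 64)) = 1/(222² + (0*4 - 64)) = 1/(49284 + (0 - 64)) = 1/(49284 - 64) = 1/49220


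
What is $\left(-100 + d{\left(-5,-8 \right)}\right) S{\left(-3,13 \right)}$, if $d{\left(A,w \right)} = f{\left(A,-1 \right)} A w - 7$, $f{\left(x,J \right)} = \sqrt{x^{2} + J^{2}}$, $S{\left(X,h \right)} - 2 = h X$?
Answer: $3959 - 1480 \sqrt{26} \approx -3587.5$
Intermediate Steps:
$S{\left(X,h \right)} = 2 + X h$ ($S{\left(X,h \right)} = 2 + h X = 2 + X h$)
$f{\left(x,J \right)} = \sqrt{J^{2} + x^{2}}$
$d{\left(A,w \right)} = -7 + A w \sqrt{1 + A^{2}}$ ($d{\left(A,w \right)} = \sqrt{\left(-1\right)^{2} + A^{2}} A w - 7 = \sqrt{1 + A^{2}} A w - 7 = A \sqrt{1 + A^{2}} w - 7 = A w \sqrt{1 + A^{2}} - 7 = -7 + A w \sqrt{1 + A^{2}}$)
$\left(-100 + d{\left(-5,-8 \right)}\right) S{\left(-3,13 \right)} = \left(-100 - \left(7 - 40 \sqrt{1 + \left(-5\right)^{2}}\right)\right) \left(2 - 39\right) = \left(-100 - \left(7 - 40 \sqrt{1 + 25}\right)\right) \left(2 - 39\right) = \left(-100 - \left(7 - 40 \sqrt{26}\right)\right) \left(-37\right) = \left(-107 + 40 \sqrt{26}\right) \left(-37\right) = 3959 - 1480 \sqrt{26}$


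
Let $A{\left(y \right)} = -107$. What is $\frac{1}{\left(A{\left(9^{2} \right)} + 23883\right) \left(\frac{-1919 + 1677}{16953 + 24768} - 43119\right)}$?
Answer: $- \frac{41721}{42772264142816} \approx -9.7542 \cdot 10^{-10}$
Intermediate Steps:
$\frac{1}{\left(A{\left(9^{2} \right)} + 23883\right) \left(\frac{-1919 + 1677}{16953 + 24768} - 43119\right)} = \frac{1}{\left(-107 + 23883\right) \left(\frac{-1919 + 1677}{16953 + 24768} - 43119\right)} = \frac{1}{23776 \left(- \frac{242}{41721} - 43119\right)} = \frac{1}{23776 \left(- \frac{1798968041}{41721}\right)} = \frac{1}{- \frac{42772264142816}{41721}} = - \frac{41721}{42772264142816}$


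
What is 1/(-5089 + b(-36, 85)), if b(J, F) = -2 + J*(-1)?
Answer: -1/5055 ≈ -0.00019782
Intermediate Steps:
b(J, F) = -2 - J
1/(-5089 + b(-36, 85)) = 1/(-5089 + (-2 - 1*(-36))) = 1/(-5089 + (-2 + 36)) = 1/(-5089 + 34) = 1/(-5055) = -1/5055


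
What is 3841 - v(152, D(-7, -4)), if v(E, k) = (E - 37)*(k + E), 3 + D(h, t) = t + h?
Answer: -12029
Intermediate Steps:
D(h, t) = -3 + h + t (D(h, t) = -3 + (t + h) = -3 + (h + t) = -3 + h + t)
v(E, k) = (-37 + E)*(E + k)
3841 - v(152, D(-7, -4)) = 3841 - (152² - 37*152 - 37*(-3 - 7 - 4) + 152*(-3 - 7 - 4)) = 3841 - (23104 - 5624 - 37*(-14) + 152*(-14)) = 3841 - (23104 - 5624 + 518 - 2128) = 3841 - 1*15870 = 3841 - 15870 = -12029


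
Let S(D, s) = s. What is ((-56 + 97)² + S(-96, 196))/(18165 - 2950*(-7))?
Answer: 1877/38815 ≈ 0.048358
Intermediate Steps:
((-56 + 97)² + S(-96, 196))/(18165 - 2950*(-7)) = ((-56 + 97)² + 196)/(18165 - 2950*(-7)) = (41² + 196)/(18165 + 20650) = (1681 + 196)/38815 = 1877*(1/38815) = 1877/38815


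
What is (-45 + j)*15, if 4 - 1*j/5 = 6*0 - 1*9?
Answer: 300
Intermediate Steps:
j = 65 (j = 20 - 5*(6*0 - 1*9) = 20 - 5*(0 - 9) = 20 - 5*(-9) = 20 + 45 = 65)
(-45 + j)*15 = (-45 + 65)*15 = 20*15 = 300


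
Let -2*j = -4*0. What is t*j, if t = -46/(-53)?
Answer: 0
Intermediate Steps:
j = 0 (j = -(-2)*0 = -½*0 = 0)
t = 46/53 (t = -46*(-1)/53 = -1*(-46/53) = 46/53 ≈ 0.86792)
t*j = (46/53)*0 = 0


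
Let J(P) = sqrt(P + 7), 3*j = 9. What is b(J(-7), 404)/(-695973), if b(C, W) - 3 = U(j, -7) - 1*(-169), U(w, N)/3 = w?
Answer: -181/695973 ≈ -0.00026007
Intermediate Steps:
j = 3 (j = (1/3)*9 = 3)
U(w, N) = 3*w
J(P) = sqrt(7 + P)
b(C, W) = 181 (b(C, W) = 3 + (3*3 - 1*(-169)) = 3 + (9 + 169) = 3 + 178 = 181)
b(J(-7), 404)/(-695973) = 181/(-695973) = 181*(-1/695973) = -181/695973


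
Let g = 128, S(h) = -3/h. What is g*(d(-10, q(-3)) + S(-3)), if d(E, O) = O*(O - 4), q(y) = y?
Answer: 2816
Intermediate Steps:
d(E, O) = O*(-4 + O)
g*(d(-10, q(-3)) + S(-3)) = 128*(-3*(-4 - 3) - 3/(-3)) = 128*(-3*(-7) - 3*(-1/3)) = 128*(21 + 1) = 128*22 = 2816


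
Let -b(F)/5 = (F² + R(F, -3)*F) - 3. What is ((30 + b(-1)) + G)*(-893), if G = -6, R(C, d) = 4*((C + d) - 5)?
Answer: 130378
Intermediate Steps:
R(C, d) = -20 + 4*C + 4*d (R(C, d) = 4*(-5 + C + d) = -20 + 4*C + 4*d)
b(F) = 15 - 5*F² - 5*F*(-32 + 4*F) (b(F) = -5*((F² + (-20 + 4*F + 4*(-3))*F) - 3) = -5*((F² + (-20 + 4*F - 12)*F) - 3) = -5*((F² + (-32 + 4*F)*F) - 3) = -5*((F² + F*(-32 + 4*F)) - 3) = -5*(-3 + F² + F*(-32 + 4*F)) = 15 - 5*F² - 5*F*(-32 + 4*F))
((30 + b(-1)) + G)*(-893) = ((30 + (15 - 25*(-1)² + 160*(-1))) - 6)*(-893) = ((30 + (15 - 25*1 - 160)) - 6)*(-893) = ((30 + (15 - 25 - 160)) - 6)*(-893) = ((30 - 170) - 6)*(-893) = (-140 - 6)*(-893) = -146*(-893) = 130378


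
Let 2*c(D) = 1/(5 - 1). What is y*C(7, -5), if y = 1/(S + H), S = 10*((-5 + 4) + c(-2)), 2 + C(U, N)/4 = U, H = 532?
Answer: 80/2093 ≈ 0.038223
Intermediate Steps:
c(D) = ⅛ (c(D) = 1/(2*(5 - 1)) = (½)/4 = (½)*(¼) = ⅛)
C(U, N) = -8 + 4*U
S = -35/4 (S = 10*((-5 + 4) + ⅛) = 10*(-1 + ⅛) = 10*(-7/8) = -35/4 ≈ -8.7500)
y = 4/2093 (y = 1/(-35/4 + 532) = 1/(2093/4) = 4/2093 ≈ 0.0019111)
y*C(7, -5) = 4*(-8 + 4*7)/2093 = 4*(-8 + 28)/2093 = (4/2093)*20 = 80/2093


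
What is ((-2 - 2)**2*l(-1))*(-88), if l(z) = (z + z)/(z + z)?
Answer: -1408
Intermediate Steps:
l(z) = 1 (l(z) = (2*z)/((2*z)) = (2*z)*(1/(2*z)) = 1)
((-2 - 2)**2*l(-1))*(-88) = ((-2 - 2)**2*1)*(-88) = ((-4)**2*1)*(-88) = (16*1)*(-88) = 16*(-88) = -1408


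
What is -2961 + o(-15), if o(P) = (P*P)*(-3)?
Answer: -3636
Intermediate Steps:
o(P) = -3*P² (o(P) = P²*(-3) = -3*P²)
-2961 + o(-15) = -2961 - 3*(-15)² = -2961 - 3*225 = -2961 - 675 = -3636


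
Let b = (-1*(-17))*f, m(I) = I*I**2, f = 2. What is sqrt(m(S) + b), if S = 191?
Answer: sqrt(6967905) ≈ 2639.7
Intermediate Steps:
m(I) = I**3
b = 34 (b = -1*(-17)*2 = 17*2 = 34)
sqrt(m(S) + b) = sqrt(191**3 + 34) = sqrt(6967871 + 34) = sqrt(6967905)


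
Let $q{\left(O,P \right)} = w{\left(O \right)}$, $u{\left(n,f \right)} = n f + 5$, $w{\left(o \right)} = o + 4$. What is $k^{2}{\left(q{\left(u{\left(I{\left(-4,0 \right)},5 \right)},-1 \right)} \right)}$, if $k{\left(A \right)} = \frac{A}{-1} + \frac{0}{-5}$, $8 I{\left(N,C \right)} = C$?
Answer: $81$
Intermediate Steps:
$I{\left(N,C \right)} = \frac{C}{8}$
$w{\left(o \right)} = 4 + o$
$u{\left(n,f \right)} = 5 + f n$ ($u{\left(n,f \right)} = f n + 5 = 5 + f n$)
$q{\left(O,P \right)} = 4 + O$
$k{\left(A \right)} = - A$ ($k{\left(A \right)} = A \left(-1\right) + 0 \left(- \frac{1}{5}\right) = - A + 0 = - A$)
$k^{2}{\left(q{\left(u{\left(I{\left(-4,0 \right)},5 \right)},-1 \right)} \right)} = \left(- (4 + \left(5 + 5 \cdot \frac{1}{8} \cdot 0\right))\right)^{2} = \left(- (4 + \left(5 + 5 \cdot 0\right))\right)^{2} = \left(- (4 + \left(5 + 0\right))\right)^{2} = \left(- (4 + 5)\right)^{2} = \left(\left(-1\right) 9\right)^{2} = \left(-9\right)^{2} = 81$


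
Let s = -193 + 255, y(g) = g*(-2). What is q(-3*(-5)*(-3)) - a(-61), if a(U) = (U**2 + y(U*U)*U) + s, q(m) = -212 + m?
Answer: -458002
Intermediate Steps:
y(g) = -2*g
s = 62
a(U) = 62 + U**2 - 2*U**3 (a(U) = (U**2 + (-2*U*U)*U) + 62 = (U**2 + (-2*U**2)*U) + 62 = (U**2 - 2*U**3) + 62 = 62 + U**2 - 2*U**3)
q(-3*(-5)*(-3)) - a(-61) = (-212 - 3*(-5)*(-3)) - (62 + (-61)**2 - 2*(-61)**3) = (-212 + 15*(-3)) - (62 + 3721 - 2*(-226981)) = (-212 - 45) - (62 + 3721 + 453962) = -257 - 1*457745 = -257 - 457745 = -458002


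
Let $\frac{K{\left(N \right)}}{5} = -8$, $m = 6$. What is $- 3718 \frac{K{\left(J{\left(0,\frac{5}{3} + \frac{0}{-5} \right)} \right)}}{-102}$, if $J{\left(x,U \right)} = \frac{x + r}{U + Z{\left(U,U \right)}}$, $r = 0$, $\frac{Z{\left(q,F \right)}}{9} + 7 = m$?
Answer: $- \frac{74360}{51} \approx -1458.0$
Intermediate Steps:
$Z{\left(q,F \right)} = -9$ ($Z{\left(q,F \right)} = -63 + 9 \cdot 6 = -63 + 54 = -9$)
$J{\left(x,U \right)} = \frac{x}{-9 + U}$ ($J{\left(x,U \right)} = \frac{x + 0}{U - 9} = \frac{x}{-9 + U}$)
$K{\left(N \right)} = -40$ ($K{\left(N \right)} = 5 \left(-8\right) = -40$)
$- 3718 \frac{K{\left(J{\left(0,\frac{5}{3} + \frac{0}{-5} \right)} \right)}}{-102} = - 3718 \left(- \frac{40}{-102}\right) = - 3718 \left(\left(-40\right) \left(- \frac{1}{102}\right)\right) = \left(-3718\right) \frac{20}{51} = - \frac{74360}{51}$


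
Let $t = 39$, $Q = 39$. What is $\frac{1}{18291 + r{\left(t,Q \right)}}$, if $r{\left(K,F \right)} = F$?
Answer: $\frac{1}{18330} \approx 5.4555 \cdot 10^{-5}$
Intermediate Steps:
$\frac{1}{18291 + r{\left(t,Q \right)}} = \frac{1}{18291 + 39} = \frac{1}{18330}$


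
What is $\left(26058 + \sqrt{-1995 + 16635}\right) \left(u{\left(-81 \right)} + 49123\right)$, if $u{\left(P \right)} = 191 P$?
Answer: $876903816 + 134608 \sqrt{915} \approx 8.8098 \cdot 10^{8}$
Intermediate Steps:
$\left(26058 + \sqrt{-1995 + 16635}\right) \left(u{\left(-81 \right)} + 49123\right) = \left(26058 + \sqrt{-1995 + 16635}\right) \left(191 \left(-81\right) + 49123\right) = \left(26058 + \sqrt{14640}\right) \left(-15471 + 49123\right) = \left(26058 + 4 \sqrt{915}\right) 33652 = 876903816 + 134608 \sqrt{915}$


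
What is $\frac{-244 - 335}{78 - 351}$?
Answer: $\frac{193}{91} \approx 2.1209$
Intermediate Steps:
$\frac{-244 - 335}{78 - 351} = - \frac{579}{-273} = \left(-579\right) \left(- \frac{1}{273}\right) = \frac{193}{91}$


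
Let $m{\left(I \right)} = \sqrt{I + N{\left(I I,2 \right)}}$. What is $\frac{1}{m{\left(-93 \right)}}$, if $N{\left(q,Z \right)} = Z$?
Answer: $- \frac{i \sqrt{91}}{91} \approx - 0.10483 i$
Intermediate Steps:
$m{\left(I \right)} = \sqrt{2 + I}$ ($m{\left(I \right)} = \sqrt{I + 2} = \sqrt{2 + I}$)
$\frac{1}{m{\left(-93 \right)}} = \frac{1}{\sqrt{2 - 93}} = \frac{1}{\sqrt{-91}} = \frac{1}{i \sqrt{91}} = - \frac{i \sqrt{91}}{91}$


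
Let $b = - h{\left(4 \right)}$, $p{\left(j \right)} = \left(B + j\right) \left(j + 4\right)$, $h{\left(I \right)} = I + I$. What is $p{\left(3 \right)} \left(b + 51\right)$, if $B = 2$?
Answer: $1505$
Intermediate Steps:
$h{\left(I \right)} = 2 I$
$p{\left(j \right)} = \left(2 + j\right) \left(4 + j\right)$ ($p{\left(j \right)} = \left(2 + j\right) \left(j + 4\right) = \left(2 + j\right) \left(4 + j\right)$)
$b = -8$ ($b = - 2 \cdot 4 = \left(-1\right) 8 = -8$)
$p{\left(3 \right)} \left(b + 51\right) = \left(8 + 3^{2} + 6 \cdot 3\right) \left(-8 + 51\right) = \left(8 + 9 + 18\right) 43 = 35 \cdot 43 = 1505$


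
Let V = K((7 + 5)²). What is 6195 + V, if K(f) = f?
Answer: 6339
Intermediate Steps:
V = 144 (V = (7 + 5)² = 12² = 144)
6195 + V = 6195 + 144 = 6339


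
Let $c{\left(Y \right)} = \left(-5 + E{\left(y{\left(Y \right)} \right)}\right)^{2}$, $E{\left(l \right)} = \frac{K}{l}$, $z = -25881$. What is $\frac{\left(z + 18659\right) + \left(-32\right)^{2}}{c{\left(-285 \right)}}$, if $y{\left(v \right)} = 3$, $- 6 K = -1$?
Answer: $- \frac{2008152}{7921} \approx -253.52$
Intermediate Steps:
$K = \frac{1}{6}$ ($K = \left(- \frac{1}{6}\right) \left(-1\right) = \frac{1}{6} \approx 0.16667$)
$E{\left(l \right)} = \frac{1}{6 l}$
$c{\left(Y \right)} = \frac{7921}{324}$ ($c{\left(Y \right)} = \left(-5 + \frac{1}{6 \cdot 3}\right)^{2} = \left(-5 + \frac{1}{6} \cdot \frac{1}{3}\right)^{2} = \left(-5 + \frac{1}{18}\right)^{2} = \left(- \frac{89}{18}\right)^{2} = \frac{7921}{324}$)
$\frac{\left(z + 18659\right) + \left(-32\right)^{2}}{c{\left(-285 \right)}} = \frac{\left(-25881 + 18659\right) + \left(-32\right)^{2}}{\frac{7921}{324}} = \left(-7222 + 1024\right) \frac{324}{7921} = \left(-6198\right) \frac{324}{7921} = - \frac{2008152}{7921}$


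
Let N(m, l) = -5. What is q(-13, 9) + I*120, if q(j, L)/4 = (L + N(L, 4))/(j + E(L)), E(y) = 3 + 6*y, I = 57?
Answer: 75244/11 ≈ 6840.4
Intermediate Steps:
q(j, L) = 4*(-5 + L)/(3 + j + 6*L) (q(j, L) = 4*((L - 5)/(j + (3 + 6*L))) = 4*((-5 + L)/(3 + j + 6*L)) = 4*(-5 + L)/(3 + j + 6*L))
q(-13, 9) + I*120 = 4*(-5 + 9)/(3 - 13 + 6*9) + 57*120 = 4*4/(3 - 13 + 54) + 6840 = 4*4/44 + 6840 = 4*(1/44)*4 + 6840 = 4/11 + 6840 = 75244/11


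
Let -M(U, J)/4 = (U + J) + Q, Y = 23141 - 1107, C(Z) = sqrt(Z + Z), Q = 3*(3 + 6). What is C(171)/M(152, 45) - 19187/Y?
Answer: -19187/22034 - 3*sqrt(38)/896 ≈ -0.89143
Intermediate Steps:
Q = 27 (Q = 3*9 = 27)
C(Z) = sqrt(2)*sqrt(Z) (C(Z) = sqrt(2*Z) = sqrt(2)*sqrt(Z))
Y = 22034
M(U, J) = -108 - 4*J - 4*U (M(U, J) = -4*((U + J) + 27) = -4*((J + U) + 27) = -4*(27 + J + U) = -108 - 4*J - 4*U)
C(171)/M(152, 45) - 19187/Y = (sqrt(2)*sqrt(171))/(-108 - 4*45 - 4*152) - 19187/22034 = (sqrt(2)*(3*sqrt(19)))/(-108 - 180 - 608) - 19187*1/22034 = (3*sqrt(38))/(-896) - 19187/22034 = (3*sqrt(38))*(-1/896) - 19187/22034 = -3*sqrt(38)/896 - 19187/22034 = -19187/22034 - 3*sqrt(38)/896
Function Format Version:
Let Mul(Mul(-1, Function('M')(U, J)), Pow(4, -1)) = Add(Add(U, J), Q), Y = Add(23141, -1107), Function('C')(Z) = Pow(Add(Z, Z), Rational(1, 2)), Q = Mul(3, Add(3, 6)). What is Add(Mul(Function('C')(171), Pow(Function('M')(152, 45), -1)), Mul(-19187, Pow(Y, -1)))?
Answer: Add(Rational(-19187, 22034), Mul(Rational(-3, 896), Pow(38, Rational(1, 2)))) ≈ -0.89143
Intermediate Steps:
Q = 27 (Q = Mul(3, 9) = 27)
Function('C')(Z) = Mul(Pow(2, Rational(1, 2)), Pow(Z, Rational(1, 2))) (Function('C')(Z) = Pow(Mul(2, Z), Rational(1, 2)) = Mul(Pow(2, Rational(1, 2)), Pow(Z, Rational(1, 2))))
Y = 22034
Function('M')(U, J) = Add(-108, Mul(-4, J), Mul(-4, U)) (Function('M')(U, J) = Mul(-4, Add(Add(U, J), 27)) = Mul(-4, Add(Add(J, U), 27)) = Mul(-4, Add(27, J, U)) = Add(-108, Mul(-4, J), Mul(-4, U)))
Add(Mul(Function('C')(171), Pow(Function('M')(152, 45), -1)), Mul(-19187, Pow(Y, -1))) = Add(Mul(Mul(Pow(2, Rational(1, 2)), Pow(171, Rational(1, 2))), Pow(Add(-108, Mul(-4, 45), Mul(-4, 152)), -1)), Mul(-19187, Pow(22034, -1))) = Add(Mul(Mul(Pow(2, Rational(1, 2)), Mul(3, Pow(19, Rational(1, 2)))), Pow(Add(-108, -180, -608), -1)), Mul(-19187, Rational(1, 22034))) = Add(Mul(Mul(3, Pow(38, Rational(1, 2))), Pow(-896, -1)), Rational(-19187, 22034)) = Add(Mul(Mul(3, Pow(38, Rational(1, 2))), Rational(-1, 896)), Rational(-19187, 22034)) = Add(Mul(Rational(-3, 896), Pow(38, Rational(1, 2))), Rational(-19187, 22034)) = Add(Rational(-19187, 22034), Mul(Rational(-3, 896), Pow(38, Rational(1, 2))))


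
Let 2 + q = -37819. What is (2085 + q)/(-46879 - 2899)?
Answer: 17868/24889 ≈ 0.71791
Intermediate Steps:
q = -37821 (q = -2 - 37819 = -37821)
(2085 + q)/(-46879 - 2899) = (2085 - 37821)/(-46879 - 2899) = -35736/(-49778) = -35736*(-1/49778) = 17868/24889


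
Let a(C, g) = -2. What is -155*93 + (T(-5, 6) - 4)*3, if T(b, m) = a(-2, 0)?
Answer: -14433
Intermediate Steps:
T(b, m) = -2
-155*93 + (T(-5, 6) - 4)*3 = -155*93 + (-2 - 4)*3 = -14415 - 6*3 = -14415 - 18 = -14433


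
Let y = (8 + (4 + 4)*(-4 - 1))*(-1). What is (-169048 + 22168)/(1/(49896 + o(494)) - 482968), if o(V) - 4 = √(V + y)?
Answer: 176637138264102332160/580814851508695206977 - 146880*√526/580814851508695206977 ≈ 0.30412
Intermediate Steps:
y = 32 (y = (8 + 8*(-5))*(-1) = (8 - 40)*(-1) = -32*(-1) = 32)
o(V) = 4 + √(32 + V) (o(V) = 4 + √(V + 32) = 4 + √(32 + V))
(-169048 + 22168)/(1/(49896 + o(494)) - 482968) = (-169048 + 22168)/(1/(49896 + (4 + √(32 + 494))) - 482968) = -146880/(1/(49896 + (4 + √526)) - 482968) = -146880/(1/(49900 + √526) - 482968) = -146880/(-482968 + 1/(49900 + √526))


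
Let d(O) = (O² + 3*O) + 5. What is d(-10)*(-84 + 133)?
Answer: 3675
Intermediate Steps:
d(O) = 5 + O² + 3*O
d(-10)*(-84 + 133) = (5 + (-10)² + 3*(-10))*(-84 + 133) = (5 + 100 - 30)*49 = 75*49 = 3675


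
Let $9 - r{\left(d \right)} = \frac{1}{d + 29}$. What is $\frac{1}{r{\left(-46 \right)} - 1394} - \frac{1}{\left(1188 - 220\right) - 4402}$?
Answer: $- \frac{17417}{40425048} \approx -0.00043085$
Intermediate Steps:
$r{\left(d \right)} = 9 - \frac{1}{29 + d}$ ($r{\left(d \right)} = 9 - \frac{1}{d + 29} = 9 - \frac{1}{29 + d}$)
$\frac{1}{r{\left(-46 \right)} - 1394} - \frac{1}{\left(1188 - 220\right) - 4402} = \frac{1}{\frac{260 + 9 \left(-46\right)}{29 - 46} - 1394} - \frac{1}{\left(1188 - 220\right) - 4402} = \frac{1}{\frac{260 - 414}{-17} - 1394} - \frac{1}{\left(1188 - 220\right) - 4402} = \frac{1}{\left(- \frac{1}{17}\right) \left(-154\right) - 1394} - \frac{1}{968 - 4402} = \frac{1}{\frac{154}{17} - 1394} - \frac{1}{-3434} = \frac{1}{- \frac{23544}{17}} - - \frac{1}{3434} = - \frac{17}{23544} + \frac{1}{3434} = - \frac{17417}{40425048}$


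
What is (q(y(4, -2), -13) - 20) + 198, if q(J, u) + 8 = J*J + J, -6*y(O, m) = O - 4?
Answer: 170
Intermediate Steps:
y(O, m) = ⅔ - O/6 (y(O, m) = -(O - 4)/6 = -(-4 + O)/6 = ⅔ - O/6)
q(J, u) = -8 + J + J² (q(J, u) = -8 + (J*J + J) = -8 + (J² + J) = -8 + (J + J²) = -8 + J + J²)
(q(y(4, -2), -13) - 20) + 198 = ((-8 + (⅔ - ⅙*4) + (⅔ - ⅙*4)²) - 20) + 198 = ((-8 + (⅔ - ⅔) + (⅔ - ⅔)²) - 20) + 198 = ((-8 + 0 + 0²) - 20) + 198 = ((-8 + 0 + 0) - 20) + 198 = (-8 - 20) + 198 = -28 + 198 = 170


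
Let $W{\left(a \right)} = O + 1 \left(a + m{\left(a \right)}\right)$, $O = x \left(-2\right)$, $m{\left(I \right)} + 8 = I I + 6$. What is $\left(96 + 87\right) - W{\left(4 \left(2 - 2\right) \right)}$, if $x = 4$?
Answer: $193$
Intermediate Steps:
$m{\left(I \right)} = -2 + I^{2}$ ($m{\left(I \right)} = -8 + \left(I I + 6\right) = -8 + \left(I^{2} + 6\right) = -8 + \left(6 + I^{2}\right) = -2 + I^{2}$)
$O = -8$ ($O = 4 \left(-2\right) = -8$)
$W{\left(a \right)} = -10 + a + a^{2}$ ($W{\left(a \right)} = -8 + 1 \left(a + \left(-2 + a^{2}\right)\right) = -8 + 1 \left(-2 + a + a^{2}\right) = -8 + \left(-2 + a + a^{2}\right) = -10 + a + a^{2}$)
$\left(96 + 87\right) - W{\left(4 \left(2 - 2\right) \right)} = \left(96 + 87\right) - \left(-10 + 4 \left(2 - 2\right) + \left(4 \left(2 - 2\right)\right)^{2}\right) = 183 - \left(-10 + 4 \cdot 0 + \left(4 \cdot 0\right)^{2}\right) = 183 - \left(-10 + 0 + 0^{2}\right) = 183 - \left(-10 + 0 + 0\right) = 183 - -10 = 183 + 10 = 193$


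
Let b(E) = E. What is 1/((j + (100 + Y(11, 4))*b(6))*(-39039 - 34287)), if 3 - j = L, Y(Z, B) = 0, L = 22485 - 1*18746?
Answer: 1/229950336 ≈ 4.3488e-9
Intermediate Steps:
L = 3739 (L = 22485 - 18746 = 3739)
j = -3736 (j = 3 - 1*3739 = 3 - 3739 = -3736)
1/((j + (100 + Y(11, 4))*b(6))*(-39039 - 34287)) = 1/((-3736 + (100 + 0)*6)*(-39039 - 34287)) = 1/((-3736 + 100*6)*(-73326)) = 1/((-3736 + 600)*(-73326)) = 1/(-3136*(-73326)) = 1/229950336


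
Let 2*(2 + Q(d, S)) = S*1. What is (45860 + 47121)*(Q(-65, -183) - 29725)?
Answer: -5545107897/2 ≈ -2.7726e+9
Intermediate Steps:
Q(d, S) = -2 + S/2 (Q(d, S) = -2 + (S*1)/2 = -2 + S/2)
(45860 + 47121)*(Q(-65, -183) - 29725) = (45860 + 47121)*((-2 + (1/2)*(-183)) - 29725) = 92981*((-2 - 183/2) - 29725) = 92981*(-187/2 - 29725) = 92981*(-59637/2) = -5545107897/2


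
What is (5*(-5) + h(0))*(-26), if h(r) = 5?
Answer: 520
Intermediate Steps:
(5*(-5) + h(0))*(-26) = (5*(-5) + 5)*(-26) = (-25 + 5)*(-26) = -20*(-26) = 520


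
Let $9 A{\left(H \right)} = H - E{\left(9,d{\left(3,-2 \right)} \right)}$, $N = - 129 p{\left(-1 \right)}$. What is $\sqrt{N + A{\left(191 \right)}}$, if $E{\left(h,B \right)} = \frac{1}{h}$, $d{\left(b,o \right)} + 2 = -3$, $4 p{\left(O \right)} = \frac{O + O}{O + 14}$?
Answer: $\frac{\sqrt{1433042}}{234} \approx 5.1158$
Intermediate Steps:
$p{\left(O \right)} = \frac{O}{2 \left(14 + O\right)}$ ($p{\left(O \right)} = \frac{\left(O + O\right) \frac{1}{O + 14}}{4} = \frac{2 O \frac{1}{14 + O}}{4} = \frac{O}{2 \left(14 + O\right)}$)
$d{\left(b,o \right)} = -5$ ($d{\left(b,o \right)} = -2 - 3 = -5$)
$N = \frac{129}{26}$ ($N = - 129 \cdot \frac{1}{2} \left(-1\right) \frac{1}{14 - 1} = - 129 \cdot \frac{1}{2} \left(-1\right) \frac{1}{13} = \left(-129\right) \left(- \frac{1}{26}\right) = \frac{129}{26} \approx 4.9615$)
$A{\left(H \right)} = - \frac{1}{81} + \frac{H}{9}$ ($A{\left(H \right)} = \frac{H - \frac{1}{9}}{9} = \frac{- \frac{1}{9} + H}{9} = - \frac{1}{81} + \frac{H}{9}$)
$\sqrt{N + A{\left(191 \right)}} = \sqrt{\frac{129}{26} + \left(- \frac{1}{81} + \frac{1}{9} \cdot 191\right)} = \sqrt{\frac{129}{26} + \left(- \frac{1}{81} + \frac{191}{9}\right)} = \sqrt{\frac{129}{26} + \frac{1718}{81}} = \sqrt{\frac{55117}{2106}} = \frac{\sqrt{1433042}}{234}$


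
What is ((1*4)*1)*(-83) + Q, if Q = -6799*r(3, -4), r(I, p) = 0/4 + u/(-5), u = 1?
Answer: 5139/5 ≈ 1027.8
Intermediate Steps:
r(I, p) = -⅕ (r(I, p) = 0/4 + 1/(-5) = 0*(¼) + 1*(-⅕) = 0 - ⅕ = -⅕)
Q = 6799/5 (Q = -6799*(-⅕) = 6799/5 ≈ 1359.8)
((1*4)*1)*(-83) + Q = ((1*4)*1)*(-83) + 6799/5 = (4*1)*(-83) + 6799/5 = 4*(-83) + 6799/5 = -332 + 6799/5 = 5139/5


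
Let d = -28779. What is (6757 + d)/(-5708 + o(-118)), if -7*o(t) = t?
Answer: 77077/19919 ≈ 3.8695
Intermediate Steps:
o(t) = -t/7
(6757 + d)/(-5708 + o(-118)) = (6757 - 28779)/(-5708 - 1/7*(-118)) = -22022/(-5708 + 118/7) = -22022/(-39838/7) = -22022*(-7/39838) = 77077/19919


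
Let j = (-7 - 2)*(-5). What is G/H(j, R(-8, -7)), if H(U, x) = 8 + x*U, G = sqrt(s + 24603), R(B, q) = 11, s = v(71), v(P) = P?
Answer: 13*sqrt(146)/503 ≈ 0.31229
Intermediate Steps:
s = 71
j = 45 (j = -9*(-5) = 45)
G = 13*sqrt(146) (G = sqrt(71 + 24603) = sqrt(24674) = 13*sqrt(146) ≈ 157.08)
H(U, x) = 8 + U*x
G/H(j, R(-8, -7)) = (13*sqrt(146))/(8 + 45*11) = (13*sqrt(146))/(8 + 495) = (13*sqrt(146))/503 = (13*sqrt(146))*(1/503) = 13*sqrt(146)/503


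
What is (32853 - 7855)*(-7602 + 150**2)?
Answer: 372420204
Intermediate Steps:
(32853 - 7855)*(-7602 + 150**2) = 24998*(-7602 + 22500) = 24998*14898 = 372420204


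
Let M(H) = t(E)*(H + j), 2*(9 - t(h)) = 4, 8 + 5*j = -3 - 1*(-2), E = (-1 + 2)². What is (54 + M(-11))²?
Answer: 31684/25 ≈ 1267.4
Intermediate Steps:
E = 1 (E = 1² = 1)
j = -9/5 (j = -8/5 + (-3 - 1*(-2))/5 = -8/5 + (-3 + 2)/5 = -8/5 + (⅕)*(-1) = -8/5 - ⅕ = -9/5 ≈ -1.8000)
t(h) = 7 (t(h) = 9 - ½*4 = 9 - 2 = 7)
M(H) = -63/5 + 7*H (M(H) = 7*(H - 9/5) = 7*(-9/5 + H) = -63/5 + 7*H)
(54 + M(-11))² = (54 + (-63/5 + 7*(-11)))² = (54 + (-63/5 - 77))² = (54 - 448/5)² = (-178/5)² = 31684/25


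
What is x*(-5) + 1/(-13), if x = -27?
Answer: 1754/13 ≈ 134.92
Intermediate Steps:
x*(-5) + 1/(-13) = -27*(-5) + 1/(-13) = 135 - 1/13 = 1754/13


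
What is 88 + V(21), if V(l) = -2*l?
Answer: 46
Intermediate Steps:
88 + V(21) = 88 - 2*21 = 88 - 42 = 46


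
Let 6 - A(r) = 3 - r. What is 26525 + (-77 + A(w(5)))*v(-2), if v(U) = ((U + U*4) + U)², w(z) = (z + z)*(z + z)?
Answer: 30269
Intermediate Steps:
w(z) = 4*z² (w(z) = (2*z)*(2*z) = 4*z²)
v(U) = 36*U² (v(U) = ((U + 4*U) + U)² = (5*U + U)² = (6*U)² = 36*U²)
A(r) = 3 + r (A(r) = 6 - (3 - r) = 6 + (-3 + r) = 3 + r)
26525 + (-77 + A(w(5)))*v(-2) = 26525 + (-77 + (3 + 4*5²))*(36*(-2)²) = 26525 + (-77 + (3 + 4*25))*(36*4) = 26525 + (-77 + (3 + 100))*144 = 26525 + (-77 + 103)*144 = 26525 + 26*144 = 26525 + 3744 = 30269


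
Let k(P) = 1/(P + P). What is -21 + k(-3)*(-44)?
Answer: -41/3 ≈ -13.667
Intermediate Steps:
k(P) = 1/(2*P)
-21 + k(-3)*(-44) = -21 + ((1/2)/(-3))*(-44) = -21 + ((1/2)*(-1/3))*(-44) = -21 - 1/6*(-44) = -21 + 22/3 = -41/3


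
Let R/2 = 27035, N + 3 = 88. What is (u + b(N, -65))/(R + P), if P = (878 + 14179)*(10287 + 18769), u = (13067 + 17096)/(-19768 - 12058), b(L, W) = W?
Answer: -2098853/13925474638412 ≈ -1.5072e-7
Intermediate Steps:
N = 85 (N = -3 + 88 = 85)
u = -30163/31826 (u = 30163/(-31826) = 30163*(-1/31826) = -30163/31826 ≈ -0.94775)
R = 54070 (R = 2*27035 = 54070)
P = 437496192 (P = 15057*29056 = 437496192)
(u + b(N, -65))/(R + P) = (-30163/31826 - 65)/(54070 + 437496192) = -2098853/31826/437550262 = -2098853/31826*1/437550262 = -2098853/13925474638412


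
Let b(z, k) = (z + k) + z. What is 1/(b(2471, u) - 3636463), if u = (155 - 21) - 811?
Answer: -1/3632198 ≈ -2.7532e-7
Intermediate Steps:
u = -677 (u = 134 - 811 = -677)
b(z, k) = k + 2*z (b(z, k) = (k + z) + z = k + 2*z)
1/(b(2471, u) - 3636463) = 1/((-677 + 2*2471) - 3636463) = 1/((-677 + 4942) - 3636463) = 1/(4265 - 3636463) = 1/(-3632198) = -1/3632198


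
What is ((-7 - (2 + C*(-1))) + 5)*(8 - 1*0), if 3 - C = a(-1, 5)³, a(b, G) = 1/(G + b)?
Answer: -65/8 ≈ -8.1250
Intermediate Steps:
C = 191/64 (C = 3 - (1/(5 - 1))³ = 3 - (1/4)³ = 3 - (¼)³ = 3 - 1*1/64 = 3 - 1/64 = 191/64 ≈ 2.9844)
((-7 - (2 + C*(-1))) + 5)*(8 - 1*0) = ((-7 - (2 + (191/64)*(-1))) + 5)*(8 - 1*0) = ((-7 - (2 - 191/64)) + 5)*(8 + 0) = ((-7 - 1*(-63/64)) + 5)*8 = ((-7 + 63/64) + 5)*8 = (-385/64 + 5)*8 = -65/64*8 = -65/8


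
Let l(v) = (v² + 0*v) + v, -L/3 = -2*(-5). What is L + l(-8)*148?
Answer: 8258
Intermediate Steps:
L = -30 (L = -(-6)*(-5) = -3*10 = -30)
l(v) = v + v² (l(v) = (v² + 0) + v = v² + v = v + v²)
L + l(-8)*148 = -30 - 8*(1 - 8)*148 = -30 - 8*(-7)*148 = -30 + 56*148 = -30 + 8288 = 8258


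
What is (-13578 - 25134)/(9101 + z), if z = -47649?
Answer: 9678/9637 ≈ 1.0043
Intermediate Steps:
(-13578 - 25134)/(9101 + z) = (-13578 - 25134)/(9101 - 47649) = -38712/(-38548) = -38712*(-1/38548) = 9678/9637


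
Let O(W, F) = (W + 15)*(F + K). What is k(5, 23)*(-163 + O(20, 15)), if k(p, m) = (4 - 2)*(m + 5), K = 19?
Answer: 57512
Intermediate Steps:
k(p, m) = 10 + 2*m (k(p, m) = 2*(5 + m) = 10 + 2*m)
O(W, F) = (15 + W)*(19 + F) (O(W, F) = (W + 15)*(F + 19) = (15 + W)*(19 + F))
k(5, 23)*(-163 + O(20, 15)) = (10 + 2*23)*(-163 + (285 + 15*15 + 19*20 + 15*20)) = (10 + 46)*(-163 + (285 + 225 + 380 + 300)) = 56*(-163 + 1190) = 56*1027 = 57512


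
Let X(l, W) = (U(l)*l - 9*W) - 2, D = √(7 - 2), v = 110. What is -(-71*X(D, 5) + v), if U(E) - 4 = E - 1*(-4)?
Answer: -3092 + 568*√5 ≈ -1821.9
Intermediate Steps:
U(E) = 8 + E (U(E) = 4 + (E - 1*(-4)) = 4 + (E + 4) = 4 + (4 + E) = 8 + E)
D = √5 ≈ 2.2361
X(l, W) = -2 - 9*W + l*(8 + l) (X(l, W) = ((8 + l)*l - 9*W) - 2 = (l*(8 + l) - 9*W) - 2 = (-9*W + l*(8 + l)) - 2 = -2 - 9*W + l*(8 + l))
-(-71*X(D, 5) + v) = -(-71*(-2 - 9*5 + √5*(8 + √5)) + 110) = -(-71*(-2 - 45 + √5*(8 + √5)) + 110) = -(-71*(-47 + √5*(8 + √5)) + 110) = -((3337 - 71*√5*(8 + √5)) + 110) = -(3447 - 71*√5*(8 + √5)) = -3447 + 71*√5*(8 + √5)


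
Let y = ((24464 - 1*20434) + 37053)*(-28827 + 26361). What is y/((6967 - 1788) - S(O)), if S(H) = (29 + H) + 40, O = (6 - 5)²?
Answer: -33770226/1703 ≈ -19830.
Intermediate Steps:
O = 1 (O = 1² = 1)
S(H) = 69 + H
y = -101310678 (y = ((24464 - 20434) + 37053)*(-2466) = (4030 + 37053)*(-2466) = 41083*(-2466) = -101310678)
y/((6967 - 1788) - S(O)) = -101310678/((6967 - 1788) - (69 + 1)) = -101310678/(5179 - 1*70) = -101310678/(5179 - 70) = -101310678/5109 = -101310678*1/5109 = -33770226/1703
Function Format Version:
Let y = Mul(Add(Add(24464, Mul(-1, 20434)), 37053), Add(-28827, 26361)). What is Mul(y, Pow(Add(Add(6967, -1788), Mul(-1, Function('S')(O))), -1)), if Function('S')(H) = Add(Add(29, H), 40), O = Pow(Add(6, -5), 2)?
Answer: Rational(-33770226, 1703) ≈ -19830.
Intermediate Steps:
O = 1 (O = Pow(1, 2) = 1)
Function('S')(H) = Add(69, H)
y = -101310678 (y = Mul(Add(Add(24464, -20434), 37053), -2466) = Mul(Add(4030, 37053), -2466) = Mul(41083, -2466) = -101310678)
Mul(y, Pow(Add(Add(6967, -1788), Mul(-1, Function('S')(O))), -1)) = Mul(-101310678, Pow(Add(Add(6967, -1788), Mul(-1, Add(69, 1))), -1)) = Mul(-101310678, Pow(Add(5179, Mul(-1, 70)), -1)) = Mul(-101310678, Pow(Add(5179, -70), -1)) = Mul(-101310678, Pow(5109, -1)) = Mul(-101310678, Rational(1, 5109)) = Rational(-33770226, 1703)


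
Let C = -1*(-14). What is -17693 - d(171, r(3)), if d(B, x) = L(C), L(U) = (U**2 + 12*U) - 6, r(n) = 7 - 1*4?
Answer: -18051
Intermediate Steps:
C = 14
r(n) = 3 (r(n) = 7 - 4 = 3)
L(U) = -6 + U**2 + 12*U
d(B, x) = 358 (d(B, x) = -6 + 14**2 + 12*14 = -6 + 196 + 168 = 358)
-17693 - d(171, r(3)) = -17693 - 1*358 = -17693 - 358 = -18051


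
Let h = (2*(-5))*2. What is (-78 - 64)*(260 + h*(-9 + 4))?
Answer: -51120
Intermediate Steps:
h = -20 (h = -10*2 = -20)
(-78 - 64)*(260 + h*(-9 + 4)) = (-78 - 64)*(260 - 20*(-9 + 4)) = -142*(260 - 20*(-5)) = -142*(260 + 100) = -142*360 = -51120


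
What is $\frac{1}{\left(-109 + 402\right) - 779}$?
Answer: $- \frac{1}{486} \approx -0.0020576$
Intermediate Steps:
$\frac{1}{\left(-109 + 402\right) - 779} = \frac{1}{293 - 779} = \frac{1}{-486} = - \frac{1}{486}$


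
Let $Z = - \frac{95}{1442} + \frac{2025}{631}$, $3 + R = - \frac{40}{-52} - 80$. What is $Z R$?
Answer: $- \frac{3057452245}{11828726} \approx -258.48$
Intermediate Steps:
$R = - \frac{1069}{13}$ ($R = -3 - \left(80 + \frac{40}{-52}\right) = -3 - \frac{1030}{13} = - \frac{1069}{13} \approx -82.231$)
$Z = \frac{2860105}{909902}$ ($Z = \left(-95\right) \frac{1}{1442} + 2025 \cdot \frac{1}{631} = - \frac{95}{1442} + \frac{2025}{631} = \frac{2860105}{909902} \approx 3.1433$)
$Z R = \frac{2860105}{909902} \left(- \frac{1069}{13}\right) = - \frac{3057452245}{11828726}$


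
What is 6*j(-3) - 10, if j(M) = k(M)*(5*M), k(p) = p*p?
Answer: -820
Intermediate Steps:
k(p) = p**2
j(M) = 5*M**3 (j(M) = M**2*(5*M) = 5*M**3)
6*j(-3) - 10 = 6*(5*(-3)**3) - 10 = 6*(5*(-27)) - 10 = 6*(-135) - 10 = -810 - 10 = -820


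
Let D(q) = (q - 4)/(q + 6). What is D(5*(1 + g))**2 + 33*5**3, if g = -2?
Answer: 4206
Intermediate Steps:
D(q) = (-4 + q)/(6 + q)
D(5*(1 + g))**2 + 33*5**3 = ((-4 + 5*(1 - 2))/(6 + 5*(1 - 2)))**2 + 33*5**3 = ((-4 + 5*(-1))/(6 + 5*(-1)))**2 + 33*125 = ((-4 - 5)/(6 - 5))**2 + 4125 = (-9/1)**2 + 4125 = (1*(-9))**2 + 4125 = (-9)**2 + 4125 = 81 + 4125 = 4206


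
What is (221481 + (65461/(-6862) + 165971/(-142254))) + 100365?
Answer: 78539634910978/244036737 ≈ 3.2184e+5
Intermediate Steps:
(221481 + (65461/(-6862) + 165971/(-142254))) + 100365 = (221481 + (65461*(-1/6862) + 165971*(-1/142254))) + 100365 = (221481 + (-65461/6862 - 165971/142254)) + 100365 = (221481 - 2612745524/244036737) + 100365 = 54046887801973/244036737 + 100365 = 78539634910978/244036737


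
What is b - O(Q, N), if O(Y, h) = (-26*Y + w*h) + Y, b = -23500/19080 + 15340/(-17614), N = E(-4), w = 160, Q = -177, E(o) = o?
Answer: -31818773635/8401878 ≈ -3787.1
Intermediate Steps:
N = -4
b = -17665405/8401878 (b = -23500*1/19080 + 15340*(-1/17614) = -1175/954 - 7670/8807 = -17665405/8401878 ≈ -2.1026)
O(Y, h) = -25*Y + 160*h (O(Y, h) = (-26*Y + 160*h) + Y = -25*Y + 160*h)
b - O(Q, N) = -17665405/8401878 - (-25*(-177) + 160*(-4)) = -17665405/8401878 - (4425 - 640) = -17665405/8401878 - 1*3785 = -17665405/8401878 - 3785 = -31818773635/8401878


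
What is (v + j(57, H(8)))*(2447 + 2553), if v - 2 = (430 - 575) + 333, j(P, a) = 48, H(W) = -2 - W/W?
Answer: 1190000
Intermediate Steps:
H(W) = -3 (H(W) = -2 - 1*1 = -2 - 1 = -3)
v = 190 (v = 2 + ((430 - 575) + 333) = 2 + (-145 + 333) = 2 + 188 = 190)
(v + j(57, H(8)))*(2447 + 2553) = (190 + 48)*(2447 + 2553) = 238*5000 = 1190000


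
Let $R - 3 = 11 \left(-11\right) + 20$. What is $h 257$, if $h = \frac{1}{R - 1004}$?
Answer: $- \frac{257}{1102} \approx -0.23321$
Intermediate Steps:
$R = -98$ ($R = 3 + \left(11 \left(-11\right) + 20\right) = 3 + \left(-121 + 20\right) = 3 - 101 = -98$)
$h = - \frac{1}{1102}$ ($h = \frac{1}{-98 - 1004} = \frac{1}{-1102} = - \frac{1}{1102} \approx -0.00090744$)
$h 257 = \left(- \frac{1}{1102}\right) 257 = - \frac{257}{1102}$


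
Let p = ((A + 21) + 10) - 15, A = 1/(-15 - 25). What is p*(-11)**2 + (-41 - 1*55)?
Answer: 73479/40 ≈ 1837.0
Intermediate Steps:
A = -1/40 (A = 1/(-40) = -1/40 ≈ -0.025000)
p = 639/40 (p = ((-1/40 + 21) + 10) - 15 = (839/40 + 10) - 15 = 1239/40 - 15 = 639/40 ≈ 15.975)
p*(-11)**2 + (-41 - 1*55) = (639/40)*(-11)**2 + (-41 - 1*55) = (639/40)*121 + (-41 - 55) = 77319/40 - 96 = 73479/40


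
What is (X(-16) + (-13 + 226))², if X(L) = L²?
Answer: 219961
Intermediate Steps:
(X(-16) + (-13 + 226))² = ((-16)² + (-13 + 226))² = (256 + 213)² = 469² = 219961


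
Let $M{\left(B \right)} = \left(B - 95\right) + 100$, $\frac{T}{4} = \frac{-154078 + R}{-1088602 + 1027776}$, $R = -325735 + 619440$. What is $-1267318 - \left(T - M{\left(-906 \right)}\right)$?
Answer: $- \frac{38570065193}{30413} \approx -1.2682 \cdot 10^{6}$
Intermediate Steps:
$R = 293705$
$T = - \frac{279254}{30413}$ ($T = 4 \frac{-154078 + 293705}{-1088602 + 1027776} = 4 \frac{139627}{-60826} = 4 \cdot 139627 \left(- \frac{1}{60826}\right) = 4 \left(- \frac{139627}{60826}\right) = - \frac{279254}{30413} \approx -9.1821$)
$M{\left(B \right)} = 5 + B$ ($M{\left(B \right)} = \left(-95 + B\right) + 100 = 5 + B$)
$-1267318 - \left(T - M{\left(-906 \right)}\right) = -1267318 - \left(- \frac{279254}{30413} - \left(5 - 906\right)\right) = -1267318 - \left(- \frac{279254}{30413} - -901\right) = -1267318 - \left(- \frac{279254}{30413} + 901\right) = -1267318 - \frac{27122859}{30413} = - \frac{38570065193}{30413}$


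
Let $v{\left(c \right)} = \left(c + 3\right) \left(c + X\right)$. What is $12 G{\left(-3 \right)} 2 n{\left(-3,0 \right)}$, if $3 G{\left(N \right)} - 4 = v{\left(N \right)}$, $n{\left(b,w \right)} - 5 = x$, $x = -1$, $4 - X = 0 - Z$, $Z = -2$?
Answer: $128$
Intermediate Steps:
$X = 2$ ($X = 4 - \left(0 - -2\right) = 4 - \left(0 + 2\right) = 4 - 2 = 2$)
$n{\left(b,w \right)} = 4$ ($n{\left(b,w \right)} = 5 - 1 = 4$)
$v{\left(c \right)} = \left(2 + c\right) \left(3 + c\right)$ ($v{\left(c \right)} = \left(c + 3\right) \left(c + 2\right) = \left(3 + c\right) \left(2 + c\right) = \left(2 + c\right) \left(3 + c\right)$)
$G{\left(N \right)} = \frac{10}{3} + \frac{N^{2}}{3} + \frac{5 N}{3}$ ($G{\left(N \right)} = \frac{4}{3} + \frac{6 + N^{2} + 5 N}{3} = \frac{4}{3} + \left(2 + \frac{N^{2}}{3} + \frac{5 N}{3}\right) = \frac{10}{3} + \frac{N^{2}}{3} + \frac{5 N}{3}$)
$12 G{\left(-3 \right)} 2 n{\left(-3,0 \right)} = 12 \left(\frac{10}{3} + \frac{\left(-3\right)^{2}}{3} + \frac{5}{3} \left(-3\right)\right) 2 \cdot 4 = 12 \left(\frac{10}{3} + \frac{1}{3} \cdot 9 - 5\right) 8 = 12 \left(\frac{10}{3} + 3 - 5\right) 8 = 12 \cdot \frac{4}{3} \cdot 8 = 16 \cdot 8 = 128$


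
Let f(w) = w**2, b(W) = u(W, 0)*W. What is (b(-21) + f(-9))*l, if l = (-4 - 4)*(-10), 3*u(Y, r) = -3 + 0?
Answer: 8160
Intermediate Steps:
u(Y, r) = -1 (u(Y, r) = (-3 + 0)/3 = (1/3)*(-3) = -1)
b(W) = -W
l = 80 (l = -8*(-10) = 80)
(b(-21) + f(-9))*l = (-1*(-21) + (-9)**2)*80 = (21 + 81)*80 = 102*80 = 8160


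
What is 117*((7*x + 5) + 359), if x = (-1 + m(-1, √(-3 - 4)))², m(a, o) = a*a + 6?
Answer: 72072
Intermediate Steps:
m(a, o) = 6 + a² (m(a, o) = a² + 6 = 6 + a²)
x = 36 (x = (-1 + (6 + (-1)²))² = (-1 + (6 + 1))² = (-1 + 7)² = 6² = 36)
117*((7*x + 5) + 359) = 117*((7*36 + 5) + 359) = 117*((252 + 5) + 359) = 117*(257 + 359) = 117*616 = 72072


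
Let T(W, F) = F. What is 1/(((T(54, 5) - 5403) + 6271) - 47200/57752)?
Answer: 7219/6296287 ≈ 0.0011465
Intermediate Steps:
1/(((T(54, 5) - 5403) + 6271) - 47200/57752) = 1/(((5 - 5403) + 6271) - 47200/57752) = 1/((-5398 + 6271) - 47200*1/57752) = 1/(873 - 5900/7219) = 1/(6296287/7219) = 7219/6296287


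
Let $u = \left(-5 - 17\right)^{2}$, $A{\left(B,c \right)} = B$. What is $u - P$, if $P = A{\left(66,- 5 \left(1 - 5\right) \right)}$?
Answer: $418$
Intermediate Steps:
$P = 66$
$u = 484$ ($u = \left(-22\right)^{2} = 484$)
$u - P = 484 - 66 = 418$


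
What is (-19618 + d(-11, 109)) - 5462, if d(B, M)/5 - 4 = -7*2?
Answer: -25130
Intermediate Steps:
d(B, M) = -50 (d(B, M) = 20 + 5*(-7*2) = 20 + 5*(-14) = 20 - 70 = -50)
(-19618 + d(-11, 109)) - 5462 = (-19618 - 50) - 5462 = -19668 - 5462 = -25130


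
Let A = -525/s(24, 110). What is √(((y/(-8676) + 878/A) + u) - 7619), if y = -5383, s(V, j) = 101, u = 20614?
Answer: √32853977054563/50610 ≈ 113.26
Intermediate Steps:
A = -525/101 ≈ -5.1980
√(((y/(-8676) + 878/A) + u) - 7619) = √(((-5383/(-8676) + 878/(-525/101)) + 20614) - 7619) = √(((-5383*(-1/8676) + 878*(-101/525)) + 20614) - 7619) = √(((5383/8676 - 88678/525) + 20614) - 7619) = √((-255514751/1518300 + 20614) - 7619) = √(31042721449/1518300 - 7619) = √(19474793749/1518300) = √32853977054563/50610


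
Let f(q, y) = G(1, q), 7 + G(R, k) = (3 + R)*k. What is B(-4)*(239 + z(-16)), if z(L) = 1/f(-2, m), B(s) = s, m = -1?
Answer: -14336/15 ≈ -955.73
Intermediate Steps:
G(R, k) = -7 + k*(3 + R) (G(R, k) = -7 + (3 + R)*k = -7 + k*(3 + R))
f(q, y) = -7 + 4*q (f(q, y) = -7 + 3*q + 1*q = -7 + 3*q + q = -7 + 4*q)
z(L) = -1/15 (z(L) = 1/(-7 + 4*(-2)) = 1/(-7 - 8) = 1/(-15) = -1/15)
B(-4)*(239 + z(-16)) = -4*(239 - 1/15) = -4*3584/15 = -14336/15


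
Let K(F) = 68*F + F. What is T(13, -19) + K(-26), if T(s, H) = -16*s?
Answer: -2002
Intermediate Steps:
K(F) = 69*F
T(13, -19) + K(-26) = -16*13 + 69*(-26) = -208 - 1794 = -2002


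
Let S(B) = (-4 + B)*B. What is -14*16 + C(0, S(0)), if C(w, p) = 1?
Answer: -223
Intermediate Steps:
S(B) = B*(-4 + B)
-14*16 + C(0, S(0)) = -14*16 + 1 = -224 + 1 = -223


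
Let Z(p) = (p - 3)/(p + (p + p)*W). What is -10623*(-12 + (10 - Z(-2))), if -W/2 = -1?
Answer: 53115/2 ≈ 26558.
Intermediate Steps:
W = 2 (W = -2*(-1) = 2)
Z(p) = (-3 + p)/(5*p) (Z(p) = (p - 3)/(p + (p + p)*2) = (-3 + p)/(p + (2*p)*2) = (-3 + p)/(p + 4*p) = (-3 + p)/((5*p)) = (-3 + p)*(1/(5*p)) = (-3 + p)/(5*p))
-10623*(-12 + (10 - Z(-2))) = -10623*(-12 + (10 - (-3 - 2)/(5*(-2)))) = -10623*(-12 + (10 - (-1)*(-5)/(5*2))) = -10623*(-12 + (10 - 1*1/2)) = -10623*(-12 + (10 - 1/2)) = -10623*(-12 + 19/2) = -10623*(-5/2) = 53115/2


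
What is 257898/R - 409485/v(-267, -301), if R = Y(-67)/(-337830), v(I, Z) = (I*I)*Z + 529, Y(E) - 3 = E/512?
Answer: -191436372206041244667/6304201748 ≈ -3.0366e+10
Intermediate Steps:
Y(E) = 3 + E/512
v(I, Z) = 529 + Z*I**2 (v(I, Z) = I**2*Z + 529 = Z*I**2 + 529 = 529 + Z*I**2)
R = -1469/172968960 (R = (3 + (1/512)*(-67))/(-337830) = (3 - 67/512)*(-1/337830) = (1469/512)*(-1/337830) = -1469/172968960 ≈ -8.4928e-6)
257898/R - 409485/v(-267, -301) = 257898/(-1469/172968960) - 409485/(529 - 301*(-267)**2) = 257898*(-172968960/1469) - 409485/(529 - 301*71289) = -44608348846080/1469 - 409485/(529 - 21457989) = -44608348846080/1469 - 409485/(-21457460) = -44608348846080/1469 - 409485*(-1/21457460) = -44608348846080/1469 + 81897/4291492 = -191436372206041244667/6304201748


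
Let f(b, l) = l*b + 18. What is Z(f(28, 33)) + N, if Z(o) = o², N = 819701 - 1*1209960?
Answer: 497105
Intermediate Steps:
N = -390259 (N = 819701 - 1209960 = -390259)
f(b, l) = 18 + b*l (f(b, l) = b*l + 18 = 18 + b*l)
Z(f(28, 33)) + N = (18 + 28*33)² - 390259 = (18 + 924)² - 390259 = 942² - 390259 = 887364 - 390259 = 497105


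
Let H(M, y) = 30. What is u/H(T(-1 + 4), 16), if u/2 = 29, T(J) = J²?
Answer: 29/15 ≈ 1.9333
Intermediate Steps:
u = 58 (u = 2*29 = 58)
u/H(T(-1 + 4), 16) = 58/30 = 58*(1/30) = 29/15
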